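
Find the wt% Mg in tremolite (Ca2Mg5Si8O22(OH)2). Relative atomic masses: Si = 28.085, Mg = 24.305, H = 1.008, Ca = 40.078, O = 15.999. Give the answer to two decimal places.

Formula mass = 2*40.078 + 5*24.305 + 8*28.085 + 24*15.999 + 2*1.008 = 812.353 g/mol, of which 121.525 g is Mg.
So Mg makes up 121.525/812.353 = 0.1496 of the mass, i.e. 14.96%.

14.96 wt%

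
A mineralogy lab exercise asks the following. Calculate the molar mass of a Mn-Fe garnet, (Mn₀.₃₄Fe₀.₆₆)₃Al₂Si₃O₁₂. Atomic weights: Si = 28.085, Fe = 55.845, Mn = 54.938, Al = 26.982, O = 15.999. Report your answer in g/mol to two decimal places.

496.82 g/mol

M = 1.02*54.938 + 1.98*55.845 + 2*26.982 + 3*28.085 + 12*15.999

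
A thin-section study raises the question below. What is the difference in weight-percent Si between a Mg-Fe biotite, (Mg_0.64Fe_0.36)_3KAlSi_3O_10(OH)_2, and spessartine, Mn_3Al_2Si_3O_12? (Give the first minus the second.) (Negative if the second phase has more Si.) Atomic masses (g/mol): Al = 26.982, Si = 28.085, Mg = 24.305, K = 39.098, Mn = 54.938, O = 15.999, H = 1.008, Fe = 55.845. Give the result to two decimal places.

First mineral: 84.255 g Si in 451.317 g formula = 18.67 wt% Si.
Second mineral: 84.255 g Si in 495.021 g formula = 17.02 wt% Si.
18.67% − 17.02% gives a difference of 1.65 percentage points.

1.65 percentage points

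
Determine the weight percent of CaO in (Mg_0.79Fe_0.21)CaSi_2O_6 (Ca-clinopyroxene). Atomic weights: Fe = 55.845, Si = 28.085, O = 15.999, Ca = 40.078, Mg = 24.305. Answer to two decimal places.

25.13 wt%

M((Mg_0.79Fe_0.21)CaSi_2O_6) = 223.170 g/mol; M(CaO) = 56.077 g/mol.
Moles CaO per formula unit = 1 Ca ÷ 1 = 1.0000.
CaO fraction = (1.0000 × 56.077) / 223.170 = 56.077/223.170 = 0.2513.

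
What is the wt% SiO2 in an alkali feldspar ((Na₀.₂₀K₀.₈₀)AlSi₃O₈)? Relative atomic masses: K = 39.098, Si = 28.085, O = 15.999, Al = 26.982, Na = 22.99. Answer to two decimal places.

M((Na₀.₂₀K₀.₈₀)AlSi₃O₈) = 275.105 g/mol; M(SiO2) = 60.083 g/mol.
Moles SiO2 per formula unit = 3 Si ÷ 1 = 3.0000.
SiO2 fraction = (3.0000 × 60.083) / 275.105 = 180.249/275.105 = 0.6552.

65.52 wt%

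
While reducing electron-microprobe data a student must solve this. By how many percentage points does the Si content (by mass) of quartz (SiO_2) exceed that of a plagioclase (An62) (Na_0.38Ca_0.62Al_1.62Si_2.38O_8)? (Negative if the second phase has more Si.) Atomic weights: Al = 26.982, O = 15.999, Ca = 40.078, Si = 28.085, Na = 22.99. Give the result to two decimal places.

22.18 percentage points

Si in SiO_2: molar mass 60.083 g/mol; 1×28.085 = 28.085 g → 46.74 wt%.
Si in Na_0.38Ca_0.62Al_1.62Si_2.38O_8: molar mass 272.130 g/mol; 2.38×28.085 = 66.842 g → 24.56 wt%.
Difference = 46.74 − 24.56 = 22.18 percentage points.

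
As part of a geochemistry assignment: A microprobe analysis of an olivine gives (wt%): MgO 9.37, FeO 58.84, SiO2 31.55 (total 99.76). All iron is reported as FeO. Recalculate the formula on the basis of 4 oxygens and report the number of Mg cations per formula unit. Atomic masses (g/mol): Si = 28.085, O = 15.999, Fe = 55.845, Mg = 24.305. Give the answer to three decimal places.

MgO (M=40.304): mol = 0.23248; Mg = 0.23248, O = 0.23248.
FeO (M=71.844): mol = 0.81900; Fe = 0.81900, O = 0.81900.
SiO2 (M=60.083): mol = 0.52511; Si = 0.52511, O = 1.05022.
ΣO = 2.10170; factor = 4/ΣO = 1.90322.
Mg apfu = 0.23248 × 1.90322 = 0.442.

0.442 Mg apfu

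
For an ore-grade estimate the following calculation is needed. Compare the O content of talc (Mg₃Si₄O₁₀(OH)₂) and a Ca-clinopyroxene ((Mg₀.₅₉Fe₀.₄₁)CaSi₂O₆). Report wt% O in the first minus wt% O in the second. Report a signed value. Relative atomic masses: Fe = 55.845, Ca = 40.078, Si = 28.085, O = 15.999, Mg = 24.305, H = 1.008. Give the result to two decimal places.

First mineral: 191.988 g O in 379.259 g formula = 50.62 wt% O.
Second mineral: 95.994 g O in 229.478 g formula = 41.83 wt% O.
50.62% − 41.83% gives a difference of 8.79 percentage points.

8.79 percentage points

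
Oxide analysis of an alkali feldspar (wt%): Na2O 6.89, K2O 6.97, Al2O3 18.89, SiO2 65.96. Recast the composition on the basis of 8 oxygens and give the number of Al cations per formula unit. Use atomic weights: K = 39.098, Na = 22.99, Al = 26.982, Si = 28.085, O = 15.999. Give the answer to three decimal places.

1.009 Al apfu

6.89 wt% Na2O ÷ 61.979 g/mol = 0.11117 mol, giving 0.22234 Na and 0.11117 O.
6.97 wt% K2O ÷ 94.195 g/mol = 0.07400 mol, giving 0.14800 K and 0.07400 O.
18.89 wt% Al2O3 ÷ 101.961 g/mol = 0.18527 mol, giving 0.37054 Al and 0.55581 O.
65.96 wt% SiO2 ÷ 60.083 g/mol = 1.09781 mol, giving 1.09781 Si and 2.19562 O.
Oxygen sums to 2.93660; scaling by 8/2.93660 = 2.72424 puts the formula on 8 O.
Al: 0.37054 × 2.72424 = 1.009 atoms per formula unit.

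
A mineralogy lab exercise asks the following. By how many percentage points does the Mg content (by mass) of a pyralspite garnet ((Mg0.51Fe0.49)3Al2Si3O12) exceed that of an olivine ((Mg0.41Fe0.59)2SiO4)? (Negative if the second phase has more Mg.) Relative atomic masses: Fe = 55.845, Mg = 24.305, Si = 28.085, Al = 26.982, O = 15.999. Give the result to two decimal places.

Mg in (Mg0.51Fe0.49)3Al2Si3O12: molar mass 449.486 g/mol; 1.53×24.305 = 37.187 g → 8.27 wt%.
Mg in (Mg0.41Fe0.59)2SiO4: molar mass 177.908 g/mol; 0.82×24.305 = 19.930 g → 11.20 wt%.
Difference = 8.27 − 11.20 = -2.93 percentage points.

-2.93 percentage points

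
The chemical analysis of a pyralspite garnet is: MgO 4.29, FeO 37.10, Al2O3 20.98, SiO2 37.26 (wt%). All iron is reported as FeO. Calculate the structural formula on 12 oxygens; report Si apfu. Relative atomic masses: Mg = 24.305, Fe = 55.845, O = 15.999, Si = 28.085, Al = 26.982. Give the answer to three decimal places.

4.29 wt% MgO ÷ 40.304 g/mol = 0.10644 mol, giving 0.10644 Mg and 0.10644 O.
37.10 wt% FeO ÷ 71.844 g/mol = 0.51640 mol, giving 0.51640 Fe and 0.51640 O.
20.98 wt% Al2O3 ÷ 101.961 g/mol = 0.20576 mol, giving 0.41152 Al and 0.61728 O.
37.26 wt% SiO2 ÷ 60.083 g/mol = 0.62014 mol, giving 0.62014 Si and 1.24028 O.
Oxygen sums to 2.48040; scaling by 12/2.48040 = 4.83793 puts the formula on 12 O.
Si: 0.62014 × 4.83793 = 3.000 atoms per formula unit.

3.000 Si apfu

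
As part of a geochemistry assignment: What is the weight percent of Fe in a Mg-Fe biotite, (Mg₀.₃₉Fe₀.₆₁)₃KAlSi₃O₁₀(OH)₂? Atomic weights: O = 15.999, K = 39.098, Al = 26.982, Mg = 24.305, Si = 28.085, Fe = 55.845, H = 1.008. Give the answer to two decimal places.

21.52 weight percent

Formula mass = 1.17·24.305 + 1.83·55.845 + 1·39.098 + 1·26.982 + 3·28.085 + 12·15.999 + 2·1.008 = 474.972 g/mol, of which 102.196 g is Fe.
So Fe makes up 102.196/474.972 = 0.2152 of the mass, i.e. 21.52%.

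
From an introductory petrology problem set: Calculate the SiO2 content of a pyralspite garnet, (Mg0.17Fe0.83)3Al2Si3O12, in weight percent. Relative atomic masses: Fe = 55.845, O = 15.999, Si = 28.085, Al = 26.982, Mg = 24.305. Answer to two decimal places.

37.42 wt%

Formula mass = 481.657 g/mol.
3 Si → 3.0000 mol SiO2 per formula unit; M(SiO2) = 60.083, so SiO2 mass = 180.249 g.
180.249/481.657 × 100 = 37.42 wt%.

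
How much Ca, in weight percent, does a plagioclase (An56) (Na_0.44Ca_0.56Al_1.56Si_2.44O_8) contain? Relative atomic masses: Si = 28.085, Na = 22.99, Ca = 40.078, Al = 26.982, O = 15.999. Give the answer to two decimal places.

Formula mass = 0.44*22.99 + 0.56*40.078 + 1.56*26.982 + 2.44*28.085 + 8*15.999 = 271.171 g/mol, of which 22.444 g is Ca.
So Ca makes up 22.444/271.171 = 0.0828 of the mass, i.e. 8.28%.

8.28 weight percent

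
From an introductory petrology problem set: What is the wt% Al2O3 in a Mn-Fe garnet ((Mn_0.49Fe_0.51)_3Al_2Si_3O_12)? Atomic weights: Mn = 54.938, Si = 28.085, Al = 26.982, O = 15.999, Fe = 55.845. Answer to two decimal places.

20.54 wt%

M((Mn_0.49Fe_0.51)_3Al_2Si_3O_12) = 496.409 g/mol; M(Al2O3) = 101.961 g/mol.
Moles Al2O3 per formula unit = 2 Al ÷ 2 = 1.0000.
Al2O3 fraction = (1.0000 × 101.961) / 496.409 = 101.961/496.409 = 0.2054.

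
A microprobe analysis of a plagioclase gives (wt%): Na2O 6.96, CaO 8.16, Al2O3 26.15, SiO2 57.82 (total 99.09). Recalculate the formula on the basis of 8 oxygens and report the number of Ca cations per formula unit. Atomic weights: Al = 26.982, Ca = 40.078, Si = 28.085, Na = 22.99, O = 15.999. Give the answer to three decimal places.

0.394 Ca apfu

6.96 wt% Na2O ÷ 61.979 g/mol = 0.11230 mol, giving 0.22460 Na and 0.11230 O.
8.16 wt% CaO ÷ 56.077 g/mol = 0.14551 mol, giving 0.14551 Ca and 0.14551 O.
26.15 wt% Al2O3 ÷ 101.961 g/mol = 0.25647 mol, giving 0.51294 Al and 0.76941 O.
57.82 wt% SiO2 ÷ 60.083 g/mol = 0.96234 mol, giving 0.96234 Si and 1.92468 O.
Oxygen sums to 2.95190; scaling by 8/2.95190 = 2.71012 puts the formula on 8 O.
Ca: 0.14551 × 2.71012 = 0.394 atoms per formula unit.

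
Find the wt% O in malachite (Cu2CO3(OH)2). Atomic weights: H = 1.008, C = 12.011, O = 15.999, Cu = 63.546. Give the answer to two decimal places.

36.18 weight percent

M(Cu2CO3(OH)2) = 221.114 g/mol.
O contributes 5 × 15.999 = 79.995 g per mole.
79.995/221.114 = 0.3618 → 36.18%.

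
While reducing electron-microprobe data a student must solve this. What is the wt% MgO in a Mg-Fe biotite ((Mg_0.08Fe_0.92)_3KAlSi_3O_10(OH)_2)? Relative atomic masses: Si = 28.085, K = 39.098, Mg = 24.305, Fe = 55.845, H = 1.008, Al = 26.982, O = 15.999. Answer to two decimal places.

1.92 wt%

M((Mg_0.08Fe_0.92)_3KAlSi_3O_10(OH)_2) = 504.304 g/mol; M(MgO) = 40.304 g/mol.
Moles MgO per formula unit = 0.24 Mg ÷ 1 = 0.2400.
MgO fraction = (0.2400 × 40.304) / 504.304 = 9.673/504.304 = 0.0192.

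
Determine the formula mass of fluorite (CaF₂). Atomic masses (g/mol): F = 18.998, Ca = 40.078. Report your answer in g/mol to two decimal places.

78.07 g/mol

M = 1(40.078) + 2(18.998)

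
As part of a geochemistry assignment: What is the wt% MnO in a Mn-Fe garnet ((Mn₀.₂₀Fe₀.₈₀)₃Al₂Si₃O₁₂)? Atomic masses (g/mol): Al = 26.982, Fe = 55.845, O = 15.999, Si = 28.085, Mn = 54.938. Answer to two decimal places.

M((Mn₀.₂₀Fe₀.₈₀)₃Al₂Si₃O₁₂) = 497.198 g/mol; M(MnO) = 70.937 g/mol.
Moles MnO per formula unit = 0.60 Mn ÷ 1 = 0.6000.
MnO fraction = (0.6000 × 70.937) / 497.198 = 42.562/497.198 = 0.0856.

8.56 wt%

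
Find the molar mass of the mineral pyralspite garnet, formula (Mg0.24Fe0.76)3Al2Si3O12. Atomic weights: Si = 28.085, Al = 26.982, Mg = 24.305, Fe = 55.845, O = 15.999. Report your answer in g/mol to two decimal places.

475.03 g/mol

The formula mass is the sum 0.72×24.305 + 2.28×55.845 + 2×26.982 + 3×28.085 + 12×15.999.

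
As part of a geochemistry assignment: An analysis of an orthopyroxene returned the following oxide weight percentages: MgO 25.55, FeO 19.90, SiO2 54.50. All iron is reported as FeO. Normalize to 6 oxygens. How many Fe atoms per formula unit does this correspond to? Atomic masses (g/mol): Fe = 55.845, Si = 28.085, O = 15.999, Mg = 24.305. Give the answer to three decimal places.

MgO: 25.55/40.304 = 0.63393 mol → 0.63393 mol Mg, 0.63393 mol O.
FeO: 19.90/71.844 = 0.27699 mol → 0.27699 mol Fe, 0.27699 mol O.
SiO2: 54.50/60.083 = 0.90708 mol → 0.90708 mol Si, 1.81416 mol O.
Total oxygen = 2.72508 mol. Normalization factor = 6/2.72508 = 2.20177.
Fe per 6 O = 0.27699 × 2.20177 = 0.610.

0.610 Fe apfu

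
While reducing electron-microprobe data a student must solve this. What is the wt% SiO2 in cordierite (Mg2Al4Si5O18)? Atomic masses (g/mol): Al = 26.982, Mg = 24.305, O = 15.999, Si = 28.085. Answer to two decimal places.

51.36 wt%

Molar mass of Mg2Al4Si5O18 = 2×24.305 + 4×26.982 + 5×28.085 + 18×15.999 = 584.945 g/mol.
Each formula unit contains 5 Si, equivalent to 5/1 = 5.0000 mol SiO2.
M(SiO2) = 1×28.085 + 2×15.999 = 60.083 g/mol.
Mass of SiO2 per formula unit = 5.0000 × 60.083 = 300.415 g.
SiO2 wt% = 300.415 / 584.945 × 100 = 51.36%.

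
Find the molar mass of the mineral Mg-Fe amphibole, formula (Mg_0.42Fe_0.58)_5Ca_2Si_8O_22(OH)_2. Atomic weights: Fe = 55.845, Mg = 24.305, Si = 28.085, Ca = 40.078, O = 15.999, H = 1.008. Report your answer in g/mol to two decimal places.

The formula mass is the sum 2.10×24.305 + 2.90×55.845 + 2×40.078 + 8×28.085 + 24×15.999 + 2×1.008.

903.82 g/mol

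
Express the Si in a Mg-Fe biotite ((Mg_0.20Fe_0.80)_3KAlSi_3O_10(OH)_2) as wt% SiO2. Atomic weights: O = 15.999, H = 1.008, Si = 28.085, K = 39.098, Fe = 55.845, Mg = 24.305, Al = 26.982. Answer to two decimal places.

Molar mass of (Mg_0.20Fe_0.80)_3KAlSi_3O_10(OH)_2 = 0.60·24.305 + 2.40·55.845 + 1·39.098 + 1·26.982 + 3·28.085 + 12·15.999 + 2·1.008 = 492.950 g/mol.
Each formula unit contains 3 Si, equivalent to 3/1 = 3.0000 mol SiO2.
M(SiO2) = 1×28.085 + 2×15.999 = 60.083 g/mol.
Mass of SiO2 per formula unit = 3.0000 × 60.083 = 180.249 g.
SiO2 wt% = 180.249 / 492.950 × 100 = 36.57%.

36.57 wt%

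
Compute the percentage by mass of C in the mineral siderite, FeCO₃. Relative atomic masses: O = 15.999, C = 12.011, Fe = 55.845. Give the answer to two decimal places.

M(FeCO₃) = 115.853 g/mol.
C contributes 1 × 12.011 = 12.011 g per mole.
12.011/115.853 = 0.1037 → 10.37%.

10.37 weight percent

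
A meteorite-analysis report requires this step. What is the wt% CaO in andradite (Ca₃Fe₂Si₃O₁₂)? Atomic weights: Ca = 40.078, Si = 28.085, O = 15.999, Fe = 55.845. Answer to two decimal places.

Molar mass of Ca₃Fe₂Si₃O₁₂ = 3×40.078 + 2×55.845 + 3×28.085 + 12×15.999 = 508.167 g/mol.
Each formula unit contains 3 Ca, equivalent to 3/1 = 3.0000 mol CaO.
M(CaO) = 1×40.078 + 1×15.999 = 56.077 g/mol.
Mass of CaO per formula unit = 3.0000 × 56.077 = 168.231 g.
CaO wt% = 168.231 / 508.167 × 100 = 33.11%.

33.11 wt%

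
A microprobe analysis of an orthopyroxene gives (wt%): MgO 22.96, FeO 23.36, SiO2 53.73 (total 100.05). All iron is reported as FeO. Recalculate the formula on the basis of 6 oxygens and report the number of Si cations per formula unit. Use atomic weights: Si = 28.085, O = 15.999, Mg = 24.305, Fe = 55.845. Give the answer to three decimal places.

MgO (M=40.304): mol = 0.56967; Mg = 0.56967, O = 0.56967.
FeO (M=71.844): mol = 0.32515; Fe = 0.32515, O = 0.32515.
SiO2 (M=60.083): mol = 0.89426; Si = 0.89426, O = 1.78852.
ΣO = 2.68334; factor = 6/ΣO = 2.23602.
Si apfu = 0.89426 × 2.23602 = 2.000.

2.000 Si apfu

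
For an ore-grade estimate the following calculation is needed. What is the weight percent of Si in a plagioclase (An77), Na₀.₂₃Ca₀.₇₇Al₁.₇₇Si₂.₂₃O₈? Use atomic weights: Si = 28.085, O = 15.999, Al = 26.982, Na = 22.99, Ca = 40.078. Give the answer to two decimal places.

M(Na₀.₂₃Ca₀.₇₇Al₁.₇₇Si₂.₂₃O₈) = 274.527 g/mol.
Si contributes 2.23 × 28.085 = 62.630 g per mole.
62.630/274.527 = 0.2281 → 22.81%.

22.81 wt%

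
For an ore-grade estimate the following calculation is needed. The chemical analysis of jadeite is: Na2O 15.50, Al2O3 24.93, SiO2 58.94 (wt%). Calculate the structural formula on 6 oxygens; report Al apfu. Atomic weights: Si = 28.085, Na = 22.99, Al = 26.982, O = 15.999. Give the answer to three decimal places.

0.996 Al apfu

15.50 wt% Na2O ÷ 61.979 g/mol = 0.25008 mol, giving 0.50016 Na and 0.25008 O.
24.93 wt% Al2O3 ÷ 101.961 g/mol = 0.24451 mol, giving 0.48902 Al and 0.73353 O.
58.94 wt% SiO2 ÷ 60.083 g/mol = 0.98098 mol, giving 0.98098 Si and 1.96196 O.
Oxygen sums to 2.94557; scaling by 6/2.94557 = 2.03696 puts the formula on 6 O.
Al: 0.48902 × 2.03696 = 0.996 atoms per formula unit.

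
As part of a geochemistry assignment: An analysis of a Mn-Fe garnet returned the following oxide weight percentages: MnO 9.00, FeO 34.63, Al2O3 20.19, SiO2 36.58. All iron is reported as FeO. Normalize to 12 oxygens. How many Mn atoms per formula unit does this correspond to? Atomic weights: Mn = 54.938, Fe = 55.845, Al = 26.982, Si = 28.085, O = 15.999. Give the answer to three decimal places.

0.629 Mn apfu

MnO (M=70.937): mol = 0.12687; Mn = 0.12687, O = 0.12687.
FeO (M=71.844): mol = 0.48202; Fe = 0.48202, O = 0.48202.
Al2O3 (M=101.961): mol = 0.19802; Al = 0.39604, O = 0.59406.
SiO2 (M=60.083): mol = 0.60882; Si = 0.60882, O = 1.21764.
ΣO = 2.42059; factor = 12/ΣO = 4.95747.
Mn apfu = 0.12687 × 4.95747 = 0.629.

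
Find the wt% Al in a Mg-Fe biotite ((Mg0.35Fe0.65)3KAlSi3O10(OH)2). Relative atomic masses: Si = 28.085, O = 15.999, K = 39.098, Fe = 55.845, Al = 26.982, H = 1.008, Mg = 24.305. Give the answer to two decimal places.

5.64 weight percent

M((Mg0.35Fe0.65)3KAlSi3O10(OH)2) = 478.757 g/mol.
Al contributes 1 × 26.982 = 26.982 g per mole.
26.982/478.757 = 0.0564 → 5.64%.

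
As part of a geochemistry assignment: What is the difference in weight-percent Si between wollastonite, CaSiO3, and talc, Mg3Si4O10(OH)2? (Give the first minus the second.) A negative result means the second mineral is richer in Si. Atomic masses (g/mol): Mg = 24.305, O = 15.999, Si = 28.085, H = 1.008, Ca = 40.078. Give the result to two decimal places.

-5.44 percentage points

Si in CaSiO3: molar mass 116.160 g/mol; 1×28.085 = 28.085 g → 24.18 wt%.
Si in Mg3Si4O10(OH)2: molar mass 379.259 g/mol; 4×28.085 = 112.340 g → 29.62 wt%.
Difference = 24.18 − 29.62 = -5.44 percentage points.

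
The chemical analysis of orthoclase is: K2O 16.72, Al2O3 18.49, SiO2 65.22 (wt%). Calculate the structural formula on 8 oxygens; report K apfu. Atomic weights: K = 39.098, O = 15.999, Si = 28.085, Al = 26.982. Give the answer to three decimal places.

K2O (M=94.195): mol = 0.17750; K = 0.35500, O = 0.17750.
Al2O3 (M=101.961): mol = 0.18134; Al = 0.36268, O = 0.54402.
SiO2 (M=60.083): mol = 1.08550; Si = 1.08550, O = 2.17100.
ΣO = 2.89252; factor = 8/ΣO = 2.76575.
K apfu = 0.35500 × 2.76575 = 0.982.

0.982 K apfu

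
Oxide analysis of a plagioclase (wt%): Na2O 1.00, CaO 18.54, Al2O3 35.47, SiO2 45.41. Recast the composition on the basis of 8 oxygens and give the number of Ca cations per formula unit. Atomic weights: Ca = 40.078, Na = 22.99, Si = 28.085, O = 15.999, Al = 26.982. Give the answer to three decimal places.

Na2O: 1.00/61.979 = 0.01613 mol → 0.03226 mol Na, 0.01613 mol O.
CaO: 18.54/56.077 = 0.33062 mol → 0.33062 mol Ca, 0.33062 mol O.
Al2O3: 35.47/101.961 = 0.34788 mol → 0.69576 mol Al, 1.04364 mol O.
SiO2: 45.41/60.083 = 0.75579 mol → 0.75579 mol Si, 1.51158 mol O.
Total oxygen = 2.90197 mol. Normalization factor = 8/2.90197 = 2.75675.
Ca per 8 O = 0.33062 × 2.75675 = 0.911.

0.911 Ca apfu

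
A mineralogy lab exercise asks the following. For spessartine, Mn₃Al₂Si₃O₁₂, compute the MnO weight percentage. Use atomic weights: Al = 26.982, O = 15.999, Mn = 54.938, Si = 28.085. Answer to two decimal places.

42.99 wt%

M(Mn₃Al₂Si₃O₁₂) = 495.021 g/mol; M(MnO) = 70.937 g/mol.
Moles MnO per formula unit = 3 Mn ÷ 1 = 3.0000.
MnO fraction = (3.0000 × 70.937) / 495.021 = 212.811/495.021 = 0.4299.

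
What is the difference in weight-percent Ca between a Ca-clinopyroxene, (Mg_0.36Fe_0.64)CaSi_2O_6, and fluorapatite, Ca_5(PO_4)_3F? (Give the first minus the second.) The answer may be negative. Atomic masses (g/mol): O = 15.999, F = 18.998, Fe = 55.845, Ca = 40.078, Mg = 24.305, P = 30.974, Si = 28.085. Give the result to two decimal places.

Ca in (Mg_0.36Fe_0.64)CaSi_2O_6: molar mass 236.733 g/mol; 1×40.078 = 40.078 g → 16.93 wt%.
Ca in Ca_5(PO_4)_3F: molar mass 504.298 g/mol; 5×40.078 = 200.390 g → 39.74 wt%.
Difference = 16.93 − 39.74 = -22.81 percentage points.

-22.81 percentage points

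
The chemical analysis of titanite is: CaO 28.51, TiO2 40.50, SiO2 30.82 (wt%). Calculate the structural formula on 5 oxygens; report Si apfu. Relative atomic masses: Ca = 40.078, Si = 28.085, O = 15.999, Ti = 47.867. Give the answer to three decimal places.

1.006 Si apfu

CaO: 28.51/56.077 = 0.50841 mol → 0.50841 mol Ca, 0.50841 mol O.
TiO2: 40.50/79.865 = 0.50711 mol → 0.50711 mol Ti, 1.01422 mol O.
SiO2: 30.82/60.083 = 0.51296 mol → 0.51296 mol Si, 1.02592 mol O.
Total oxygen = 2.54855 mol. Normalization factor = 5/2.54855 = 1.96190.
Si per 5 O = 0.51296 × 1.96190 = 1.006.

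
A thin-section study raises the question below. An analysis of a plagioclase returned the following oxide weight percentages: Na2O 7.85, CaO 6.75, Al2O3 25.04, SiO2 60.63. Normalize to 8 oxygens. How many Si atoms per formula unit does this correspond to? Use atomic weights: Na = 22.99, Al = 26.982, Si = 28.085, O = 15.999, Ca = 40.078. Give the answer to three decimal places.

2.689 Si apfu

7.85 wt% Na2O ÷ 61.979 g/mol = 0.12666 mol, giving 0.25332 Na and 0.12666 O.
6.75 wt% CaO ÷ 56.077 g/mol = 0.12037 mol, giving 0.12037 Ca and 0.12037 O.
25.04 wt% Al2O3 ÷ 101.961 g/mol = 0.24558 mol, giving 0.49116 Al and 0.73674 O.
60.63 wt% SiO2 ÷ 60.083 g/mol = 1.00910 mol, giving 1.00910 Si and 2.01820 O.
Oxygen sums to 3.00197; scaling by 8/3.00197 = 2.66492 puts the formula on 8 O.
Si: 1.00910 × 2.66492 = 2.689 atoms per formula unit.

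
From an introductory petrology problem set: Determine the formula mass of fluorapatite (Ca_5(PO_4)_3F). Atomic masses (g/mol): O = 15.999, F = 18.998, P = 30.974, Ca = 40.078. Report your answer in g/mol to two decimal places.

504.30 g/mol

M = 5·40.078 + 3·30.974 + 12·15.999 + 1·18.998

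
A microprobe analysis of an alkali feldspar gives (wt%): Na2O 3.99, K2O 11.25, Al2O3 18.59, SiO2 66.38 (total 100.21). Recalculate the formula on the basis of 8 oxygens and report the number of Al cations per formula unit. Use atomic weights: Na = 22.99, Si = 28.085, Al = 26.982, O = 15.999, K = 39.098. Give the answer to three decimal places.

Na2O: 3.99/61.979 = 0.06438 mol → 0.12876 mol Na, 0.06438 mol O.
K2O: 11.25/94.195 = 0.11943 mol → 0.23886 mol K, 0.11943 mol O.
Al2O3: 18.59/101.961 = 0.18232 mol → 0.36464 mol Al, 0.54696 mol O.
SiO2: 66.38/60.083 = 1.10481 mol → 1.10481 mol Si, 2.20962 mol O.
Total oxygen = 2.94039 mol. Normalization factor = 8/2.94039 = 2.72073.
Al per 8 O = 0.36464 × 2.72073 = 0.992.

0.992 Al apfu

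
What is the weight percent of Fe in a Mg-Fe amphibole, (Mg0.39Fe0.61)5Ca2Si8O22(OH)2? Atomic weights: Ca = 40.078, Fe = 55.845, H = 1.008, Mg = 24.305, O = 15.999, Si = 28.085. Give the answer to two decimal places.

Molar mass of (Mg0.39Fe0.61)5Ca2Si8O22(OH)2: 1.95*24.305 + 3.05*55.845 + 2*40.078 + 8*28.085 + 24*15.999 + 2*1.008 = 908.550 g/mol.
Mass of Fe per formula unit: 3.05 × 55.845 = 170.327 g.
Weight fraction Fe = 170.327 / 908.550 = 0.1875.

18.75 wt%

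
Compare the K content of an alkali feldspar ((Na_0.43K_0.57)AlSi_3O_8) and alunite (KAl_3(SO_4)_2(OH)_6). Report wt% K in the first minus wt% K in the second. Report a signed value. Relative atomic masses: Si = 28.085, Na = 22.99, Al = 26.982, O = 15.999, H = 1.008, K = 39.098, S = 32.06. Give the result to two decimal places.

M((Na_0.43K_0.57)AlSi_3O_8) = 271.401 g/mol, so wt% K = 22.286/271.401 × 100 = 8.21%.
M(KAl_3(SO_4)_2(OH)_6) = 414.198 g/mol, so wt% K = 39.098/414.198 × 100 = 9.44%.
8.21 − 9.44 = -1.23 pp.

-1.23 percentage points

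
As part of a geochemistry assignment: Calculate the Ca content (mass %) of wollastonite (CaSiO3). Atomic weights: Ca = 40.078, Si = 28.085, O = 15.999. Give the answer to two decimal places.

34.50 mass %

Molar mass of CaSiO3: 1·40.078 + 1·28.085 + 3·15.999 = 116.160 g/mol.
Mass of Ca per formula unit: 1 × 40.078 = 40.078 g.
Weight fraction Ca = 40.078 / 116.160 = 0.3450.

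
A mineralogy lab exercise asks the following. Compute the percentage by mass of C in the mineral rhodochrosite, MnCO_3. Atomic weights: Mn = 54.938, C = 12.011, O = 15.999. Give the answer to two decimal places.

10.45 mass %

M(MnCO_3) = 114.946 g/mol.
C contributes 1 × 12.011 = 12.011 g per mole.
12.011/114.946 = 0.1045 → 10.45%.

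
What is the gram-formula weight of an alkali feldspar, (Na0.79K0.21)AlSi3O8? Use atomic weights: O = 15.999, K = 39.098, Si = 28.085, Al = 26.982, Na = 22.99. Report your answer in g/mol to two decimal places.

M = 0.79·22.99 + 0.21·39.098 + 1·26.982 + 3·28.085 + 8·15.999

265.60 g/mol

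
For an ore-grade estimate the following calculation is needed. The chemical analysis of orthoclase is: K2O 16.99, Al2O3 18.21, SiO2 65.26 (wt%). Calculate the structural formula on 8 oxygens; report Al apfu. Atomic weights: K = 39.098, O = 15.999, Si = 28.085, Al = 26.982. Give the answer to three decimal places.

0.989 Al apfu

K2O (M=94.195): mol = 0.18037; K = 0.36074, O = 0.18037.
Al2O3 (M=101.961): mol = 0.17860; Al = 0.35720, O = 0.53580.
SiO2 (M=60.083): mol = 1.08616; Si = 1.08616, O = 2.17232.
ΣO = 2.88849; factor = 8/ΣO = 2.76961.
Al apfu = 0.35720 × 2.76961 = 0.989.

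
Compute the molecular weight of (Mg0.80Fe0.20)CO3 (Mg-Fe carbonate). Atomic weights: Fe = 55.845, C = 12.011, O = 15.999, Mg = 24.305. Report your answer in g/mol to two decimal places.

90.62 g/mol

M = 0.80·24.305 + 0.20·55.845 + 1·12.011 + 3·15.999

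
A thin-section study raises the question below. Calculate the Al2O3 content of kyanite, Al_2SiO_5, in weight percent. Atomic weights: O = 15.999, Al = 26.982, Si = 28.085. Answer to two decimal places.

62.92 wt%

Molar mass of Al_2SiO_5 = 2*26.982 + 1*28.085 + 5*15.999 = 162.044 g/mol.
Each formula unit contains 2 Al, equivalent to 2/2 = 1.0000 mol Al2O3.
M(Al2O3) = 2×26.982 + 3×15.999 = 101.961 g/mol.
Mass of Al2O3 per formula unit = 1.0000 × 101.961 = 101.961 g.
Al2O3 wt% = 101.961 / 162.044 × 100 = 62.92%.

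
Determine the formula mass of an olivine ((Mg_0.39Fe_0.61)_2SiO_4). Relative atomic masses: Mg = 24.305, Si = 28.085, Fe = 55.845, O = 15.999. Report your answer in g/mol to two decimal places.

179.17 g/mol

The formula mass is the sum 0.78×24.305 + 1.22×55.845 + 1×28.085 + 4×15.999.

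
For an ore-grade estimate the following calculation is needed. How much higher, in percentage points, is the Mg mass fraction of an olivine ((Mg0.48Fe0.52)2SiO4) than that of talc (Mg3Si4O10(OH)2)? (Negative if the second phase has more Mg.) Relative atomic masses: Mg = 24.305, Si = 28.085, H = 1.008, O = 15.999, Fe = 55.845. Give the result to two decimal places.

-5.78 percentage points

M((Mg0.48Fe0.52)2SiO4) = 173.493 g/mol, so wt% Mg = 23.333/173.493 × 100 = 13.45%.
M(Mg3Si4O10(OH)2) = 379.259 g/mol, so wt% Mg = 72.915/379.259 × 100 = 19.23%.
13.45 − 19.23 = -5.78 pp.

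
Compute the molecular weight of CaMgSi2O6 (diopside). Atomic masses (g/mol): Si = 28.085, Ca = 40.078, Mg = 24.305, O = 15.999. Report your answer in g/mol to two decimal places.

216.55 g/mol

The formula mass is the sum 1·40.078 + 1·24.305 + 2·28.085 + 6·15.999.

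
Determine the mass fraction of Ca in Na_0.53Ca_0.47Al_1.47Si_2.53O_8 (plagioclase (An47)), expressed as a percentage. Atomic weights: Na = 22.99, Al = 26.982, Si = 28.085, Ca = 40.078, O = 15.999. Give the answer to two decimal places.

6.98 wt%

Molar mass of Na_0.53Ca_0.47Al_1.47Si_2.53O_8: 0.53*22.99 + 0.47*40.078 + 1.47*26.982 + 2.53*28.085 + 8*15.999 = 269.732 g/mol.
Mass of Ca per formula unit: 0.47 × 40.078 = 18.837 g.
Weight fraction Ca = 18.837 / 269.732 = 0.0698.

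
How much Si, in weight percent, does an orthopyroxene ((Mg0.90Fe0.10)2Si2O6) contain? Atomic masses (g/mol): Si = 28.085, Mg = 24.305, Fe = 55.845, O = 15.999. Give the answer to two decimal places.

27.12 weight percent

M((Mg0.90Fe0.10)2Si2O6) = 207.082 g/mol.
Si contributes 2 × 28.085 = 56.170 g per mole.
56.170/207.082 = 0.2712 → 27.12%.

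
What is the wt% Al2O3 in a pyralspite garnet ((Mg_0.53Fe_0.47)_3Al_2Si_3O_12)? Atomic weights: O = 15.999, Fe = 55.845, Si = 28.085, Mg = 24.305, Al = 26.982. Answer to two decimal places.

Formula mass = 447.593 g/mol.
2 Al → 1.0000 mol Al2O3 per formula unit; M(Al2O3) = 101.961, so Al2O3 mass = 101.961 g.
101.961/447.593 × 100 = 22.78 wt%.

22.78 wt%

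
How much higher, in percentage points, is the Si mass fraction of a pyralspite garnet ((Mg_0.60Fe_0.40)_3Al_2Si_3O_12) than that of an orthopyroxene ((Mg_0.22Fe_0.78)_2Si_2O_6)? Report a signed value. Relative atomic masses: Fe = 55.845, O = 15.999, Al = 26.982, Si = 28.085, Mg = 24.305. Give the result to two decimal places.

-3.36 percentage points

M((Mg_0.60Fe_0.40)_3Al_2Si_3O_12) = 440.970 g/mol, so wt% Si = 84.255/440.970 × 100 = 19.11%.
M((Mg_0.22Fe_0.78)_2Si_2O_6) = 249.976 g/mol, so wt% Si = 56.170/249.976 × 100 = 22.47%.
19.11 − 22.47 = -3.36 pp.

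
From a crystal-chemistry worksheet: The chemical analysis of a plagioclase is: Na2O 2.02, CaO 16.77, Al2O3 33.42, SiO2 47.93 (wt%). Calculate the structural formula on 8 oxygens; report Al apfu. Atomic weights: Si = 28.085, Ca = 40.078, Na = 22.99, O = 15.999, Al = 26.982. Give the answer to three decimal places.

1.802 Al apfu

Na2O: 2.02/61.979 = 0.03259 mol → 0.06518 mol Na, 0.03259 mol O.
CaO: 16.77/56.077 = 0.29905 mol → 0.29905 mol Ca, 0.29905 mol O.
Al2O3: 33.42/101.961 = 0.32777 mol → 0.65554 mol Al, 0.98331 mol O.
SiO2: 47.93/60.083 = 0.79773 mol → 0.79773 mol Si, 1.59546 mol O.
Total oxygen = 2.91041 mol. Normalization factor = 8/2.91041 = 2.74875.
Al per 8 O = 0.65554 × 2.74875 = 1.802.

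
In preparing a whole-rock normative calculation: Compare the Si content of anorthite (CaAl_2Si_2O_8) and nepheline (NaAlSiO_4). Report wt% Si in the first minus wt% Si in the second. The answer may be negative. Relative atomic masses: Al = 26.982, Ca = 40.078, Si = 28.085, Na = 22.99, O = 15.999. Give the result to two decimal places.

Si in CaAl_2Si_2O_8: molar mass 278.204 g/mol; 2×28.085 = 56.170 g → 20.19 wt%.
Si in NaAlSiO_4: molar mass 142.053 g/mol; 1×28.085 = 28.085 g → 19.77 wt%.
Difference = 20.19 − 19.77 = 0.42 percentage points.

0.42 percentage points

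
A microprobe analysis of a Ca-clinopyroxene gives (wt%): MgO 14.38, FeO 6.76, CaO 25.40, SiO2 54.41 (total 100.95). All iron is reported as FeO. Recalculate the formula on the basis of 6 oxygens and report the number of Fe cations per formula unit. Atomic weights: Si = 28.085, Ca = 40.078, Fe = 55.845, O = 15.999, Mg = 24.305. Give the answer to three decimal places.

0.208 Fe apfu

14.38 wt% MgO ÷ 40.304 g/mol = 0.35679 mol, giving 0.35679 Mg and 0.35679 O.
6.76 wt% FeO ÷ 71.844 g/mol = 0.09409 mol, giving 0.09409 Fe and 0.09409 O.
25.40 wt% CaO ÷ 56.077 g/mol = 0.45295 mol, giving 0.45295 Ca and 0.45295 O.
54.41 wt% SiO2 ÷ 60.083 g/mol = 0.90558 mol, giving 0.90558 Si and 1.81116 O.
Oxygen sums to 2.71499; scaling by 6/2.71499 = 2.20995 puts the formula on 6 O.
Fe: 0.09409 × 2.20995 = 0.208 atoms per formula unit.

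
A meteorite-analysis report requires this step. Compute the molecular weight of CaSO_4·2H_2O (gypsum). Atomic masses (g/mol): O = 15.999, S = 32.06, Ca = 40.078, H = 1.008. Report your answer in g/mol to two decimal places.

172.16 g/mol

The formula mass is the sum 1(40.078) + 1(32.06) + 6(15.999) + 4(1.008).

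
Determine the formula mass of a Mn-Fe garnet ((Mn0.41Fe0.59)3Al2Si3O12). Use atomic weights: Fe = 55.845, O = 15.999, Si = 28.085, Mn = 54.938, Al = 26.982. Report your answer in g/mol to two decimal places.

496.63 g/mol

The formula mass is the sum 1.23·54.938 + 1.77·55.845 + 2·26.982 + 3·28.085 + 12·15.999.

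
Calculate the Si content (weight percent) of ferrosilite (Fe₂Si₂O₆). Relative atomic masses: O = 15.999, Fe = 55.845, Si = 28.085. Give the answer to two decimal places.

M(Fe₂Si₂O₆) = 263.854 g/mol.
Si contributes 2 × 28.085 = 56.170 g per mole.
56.170/263.854 = 0.2129 → 21.29%.

21.29 weight percent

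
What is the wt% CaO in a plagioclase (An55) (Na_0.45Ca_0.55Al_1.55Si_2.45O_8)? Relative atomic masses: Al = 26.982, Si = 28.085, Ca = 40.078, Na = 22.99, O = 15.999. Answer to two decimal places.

Molar mass of Na_0.45Ca_0.55Al_1.55Si_2.45O_8 = 0.45×22.99 + 0.55×40.078 + 1.55×26.982 + 2.45×28.085 + 8×15.999 = 271.011 g/mol.
Each formula unit contains 0.55 Ca, equivalent to 0.55/1 = 0.5500 mol CaO.
M(CaO) = 1×40.078 + 1×15.999 = 56.077 g/mol.
Mass of CaO per formula unit = 0.5500 × 56.077 = 30.842 g.
CaO wt% = 30.842 / 271.011 × 100 = 11.38%.

11.38 wt%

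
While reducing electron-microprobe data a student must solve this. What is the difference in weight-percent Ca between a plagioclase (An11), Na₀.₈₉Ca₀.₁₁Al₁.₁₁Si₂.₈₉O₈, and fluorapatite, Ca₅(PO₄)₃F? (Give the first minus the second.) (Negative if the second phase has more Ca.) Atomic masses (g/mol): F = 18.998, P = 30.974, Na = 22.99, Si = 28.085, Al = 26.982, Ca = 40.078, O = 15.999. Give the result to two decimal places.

First mineral: 4.409 g Ca in 263.977 g formula = 1.67 wt% Ca.
Second mineral: 200.390 g Ca in 504.298 g formula = 39.74 wt% Ca.
1.67% − 39.74% gives a difference of -38.07 percentage points.

-38.07 percentage points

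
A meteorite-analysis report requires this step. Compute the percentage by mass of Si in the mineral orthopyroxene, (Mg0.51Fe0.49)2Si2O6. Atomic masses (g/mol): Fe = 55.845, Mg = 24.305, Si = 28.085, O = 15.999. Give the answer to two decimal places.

24.24 weight percent

Molar mass of (Mg0.51Fe0.49)2Si2O6: 1.02·24.305 + 0.98·55.845 + 2·28.085 + 6·15.999 = 231.683 g/mol.
Mass of Si per formula unit: 2 × 28.085 = 56.170 g.
Weight fraction Si = 56.170 / 231.683 = 0.2424.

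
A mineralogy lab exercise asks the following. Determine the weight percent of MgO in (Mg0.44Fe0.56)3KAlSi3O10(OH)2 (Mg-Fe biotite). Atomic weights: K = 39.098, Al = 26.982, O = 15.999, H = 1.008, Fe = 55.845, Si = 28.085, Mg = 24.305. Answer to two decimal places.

11.31 wt%

M((Mg0.44Fe0.56)3KAlSi3O10(OH)2) = 470.241 g/mol; M(MgO) = 40.304 g/mol.
Moles MgO per formula unit = 1.32 Mg ÷ 1 = 1.3200.
MgO fraction = (1.3200 × 40.304) / 470.241 = 53.201/470.241 = 0.1131.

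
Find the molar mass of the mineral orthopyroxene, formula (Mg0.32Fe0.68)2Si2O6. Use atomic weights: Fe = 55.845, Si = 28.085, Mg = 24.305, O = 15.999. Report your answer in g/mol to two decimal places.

Mg: 0.64 × 24.305 = 15.5552
Fe: 1.36 × 55.845 = 75.9492
Si: 2 × 28.085 = 56.1700
O: 6 × 15.999 = 95.9940
Summing the contributions gives the formula mass.

243.67 g/mol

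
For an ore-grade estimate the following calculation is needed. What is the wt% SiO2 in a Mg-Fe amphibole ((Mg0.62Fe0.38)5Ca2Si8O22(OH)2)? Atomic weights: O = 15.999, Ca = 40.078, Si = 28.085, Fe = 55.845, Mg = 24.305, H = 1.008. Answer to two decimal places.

M((Mg0.62Fe0.38)5Ca2Si8O22(OH)2) = 872.279 g/mol; M(SiO2) = 60.083 g/mol.
Moles SiO2 per formula unit = 8 Si ÷ 1 = 8.0000.
SiO2 fraction = (8.0000 × 60.083) / 872.279 = 480.664/872.279 = 0.5510.

55.10 wt%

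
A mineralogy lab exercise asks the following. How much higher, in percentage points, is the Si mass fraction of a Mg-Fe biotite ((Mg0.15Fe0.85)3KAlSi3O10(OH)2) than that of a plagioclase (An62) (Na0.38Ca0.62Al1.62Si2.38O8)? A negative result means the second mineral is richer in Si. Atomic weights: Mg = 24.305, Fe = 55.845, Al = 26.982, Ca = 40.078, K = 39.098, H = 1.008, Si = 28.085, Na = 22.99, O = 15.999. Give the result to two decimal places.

-7.63 percentage points

Si in (Mg0.15Fe0.85)3KAlSi3O10(OH)2: molar mass 497.681 g/mol; 3×28.085 = 84.255 g → 16.93 wt%.
Si in Na0.38Ca0.62Al1.62Si2.38O8: molar mass 272.130 g/mol; 2.38×28.085 = 66.842 g → 24.56 wt%.
Difference = 16.93 − 24.56 = -7.63 percentage points.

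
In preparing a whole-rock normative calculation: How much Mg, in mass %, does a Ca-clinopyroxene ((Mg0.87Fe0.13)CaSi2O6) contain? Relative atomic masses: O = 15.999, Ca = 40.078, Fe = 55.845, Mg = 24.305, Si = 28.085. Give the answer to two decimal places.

9.58 mass %

Molar mass of (Mg0.87Fe0.13)CaSi2O6: 0.87·24.305 + 0.13·55.845 + 1·40.078 + 2·28.085 + 6·15.999 = 220.647 g/mol.
Mass of Mg per formula unit: 0.87 × 24.305 = 21.145 g.
Weight fraction Mg = 21.145 / 220.647 = 0.0958.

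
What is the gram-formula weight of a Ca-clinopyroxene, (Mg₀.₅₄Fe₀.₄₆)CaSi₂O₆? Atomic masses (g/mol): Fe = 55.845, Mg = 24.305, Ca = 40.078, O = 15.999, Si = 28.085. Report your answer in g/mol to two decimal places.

231.06 g/mol

The formula mass is the sum 0.54*24.305 + 0.46*55.845 + 1*40.078 + 2*28.085 + 6*15.999.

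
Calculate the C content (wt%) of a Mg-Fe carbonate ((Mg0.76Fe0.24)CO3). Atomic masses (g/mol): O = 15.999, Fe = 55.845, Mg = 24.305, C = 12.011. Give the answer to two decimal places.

Molar mass of (Mg0.76Fe0.24)CO3: 0.76·24.305 + 0.24·55.845 + 1·12.011 + 3·15.999 = 91.883 g/mol.
Mass of C per formula unit: 1 × 12.011 = 12.011 g.
Weight fraction C = 12.011 / 91.883 = 0.1307.

13.07 wt%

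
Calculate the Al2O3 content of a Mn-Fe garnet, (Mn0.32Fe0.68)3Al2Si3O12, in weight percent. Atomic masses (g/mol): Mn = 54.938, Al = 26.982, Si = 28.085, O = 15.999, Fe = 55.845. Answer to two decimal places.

M((Mn0.32Fe0.68)3Al2Si3O12) = 496.871 g/mol; M(Al2O3) = 101.961 g/mol.
Moles Al2O3 per formula unit = 2 Al ÷ 2 = 1.0000.
Al2O3 fraction = (1.0000 × 101.961) / 496.871 = 101.961/496.871 = 0.2052.

20.52 wt%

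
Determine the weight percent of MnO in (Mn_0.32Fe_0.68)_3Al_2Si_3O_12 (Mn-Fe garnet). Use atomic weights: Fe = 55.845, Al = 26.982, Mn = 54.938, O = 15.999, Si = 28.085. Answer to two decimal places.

Formula mass = 496.871 g/mol.
0.96 Mn → 0.9600 mol MnO per formula unit; M(MnO) = 70.937, so MnO mass = 68.100 g.
68.100/496.871 × 100 = 13.71 wt%.

13.71 wt%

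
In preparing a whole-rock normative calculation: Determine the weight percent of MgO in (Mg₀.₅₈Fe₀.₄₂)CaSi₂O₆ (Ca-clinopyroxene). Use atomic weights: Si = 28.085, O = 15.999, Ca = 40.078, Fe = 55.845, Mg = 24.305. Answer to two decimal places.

10.17 wt%

Molar mass of (Mg₀.₅₈Fe₀.₄₂)CaSi₂O₆ = 0.58*24.305 + 0.42*55.845 + 1*40.078 + 2*28.085 + 6*15.999 = 229.794 g/mol.
Each formula unit contains 0.58 Mg, equivalent to 0.58/1 = 0.5800 mol MgO.
M(MgO) = 1×24.305 + 1×15.999 = 40.304 g/mol.
Mass of MgO per formula unit = 0.5800 × 40.304 = 23.376 g.
MgO wt% = 23.376 / 229.794 × 100 = 10.17%.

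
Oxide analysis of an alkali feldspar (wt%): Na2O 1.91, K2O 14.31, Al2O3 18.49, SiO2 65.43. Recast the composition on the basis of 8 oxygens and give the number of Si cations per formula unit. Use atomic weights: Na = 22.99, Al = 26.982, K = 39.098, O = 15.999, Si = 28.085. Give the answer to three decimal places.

2.999 Si apfu

1.91 wt% Na2O ÷ 61.979 g/mol = 0.03082 mol, giving 0.06164 Na and 0.03082 O.
14.31 wt% K2O ÷ 94.195 g/mol = 0.15192 mol, giving 0.30384 K and 0.15192 O.
18.49 wt% Al2O3 ÷ 101.961 g/mol = 0.18134 mol, giving 0.36268 Al and 0.54402 O.
65.43 wt% SiO2 ÷ 60.083 g/mol = 1.08899 mol, giving 1.08899 Si and 2.17798 O.
Oxygen sums to 2.90474; scaling by 8/2.90474 = 2.75412 puts the formula on 8 O.
Si: 1.08899 × 2.75412 = 2.999 atoms per formula unit.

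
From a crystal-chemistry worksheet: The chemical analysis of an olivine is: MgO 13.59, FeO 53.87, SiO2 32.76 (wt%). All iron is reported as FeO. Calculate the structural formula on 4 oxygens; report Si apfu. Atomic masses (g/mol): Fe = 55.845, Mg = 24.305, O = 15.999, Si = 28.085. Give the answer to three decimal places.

1.002 Si apfu

MgO: 13.59/40.304 = 0.33719 mol → 0.33719 mol Mg, 0.33719 mol O.
FeO: 53.87/71.844 = 0.74982 mol → 0.74982 mol Fe, 0.74982 mol O.
SiO2: 32.76/60.083 = 0.54525 mol → 0.54525 mol Si, 1.09050 mol O.
Total oxygen = 2.17751 mol. Normalization factor = 4/2.17751 = 1.83696.
Si per 4 O = 0.54525 × 1.83696 = 1.002.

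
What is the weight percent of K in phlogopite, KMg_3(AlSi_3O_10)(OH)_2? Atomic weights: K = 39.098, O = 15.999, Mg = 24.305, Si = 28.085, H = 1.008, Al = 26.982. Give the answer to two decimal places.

9.37 mass %

Formula mass = 1×39.098 + 3×24.305 + 1×26.982 + 3×28.085 + 12×15.999 + 2×1.008 = 417.254 g/mol, of which 39.098 g is K.
So K makes up 39.098/417.254 = 0.0937 of the mass, i.e. 9.37%.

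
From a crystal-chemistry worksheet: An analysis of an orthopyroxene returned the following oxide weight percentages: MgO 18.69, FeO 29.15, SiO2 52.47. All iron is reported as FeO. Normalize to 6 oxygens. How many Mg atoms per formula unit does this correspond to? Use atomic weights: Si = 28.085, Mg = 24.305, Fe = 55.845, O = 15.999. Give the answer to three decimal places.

MgO: 18.69/40.304 = 0.46373 mol → 0.46373 mol Mg, 0.46373 mol O.
FeO: 29.15/71.844 = 0.40574 mol → 0.40574 mol Fe, 0.40574 mol O.
SiO2: 52.47/60.083 = 0.87329 mol → 0.87329 mol Si, 1.74658 mol O.
Total oxygen = 2.61605 mol. Normalization factor = 6/2.61605 = 2.29353.
Mg per 6 O = 0.46373 × 2.29353 = 1.064.

1.064 Mg apfu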